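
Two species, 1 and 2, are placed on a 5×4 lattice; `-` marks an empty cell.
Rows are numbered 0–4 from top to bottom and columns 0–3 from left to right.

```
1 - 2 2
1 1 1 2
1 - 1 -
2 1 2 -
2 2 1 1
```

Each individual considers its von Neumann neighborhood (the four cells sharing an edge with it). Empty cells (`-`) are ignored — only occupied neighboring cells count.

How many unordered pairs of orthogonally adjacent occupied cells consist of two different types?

9

Scan each occupied cell's neighbors to the right and below so each pair is counted once.
From row 0: 1 unlike of 4 pairs (running 1/4).
From row 1: 1 unlike of 5 pairs (running 2/9).
From row 2: 2 unlike of 2 pairs (running 4/11).
From row 3: 4 unlike of 5 pairs (running 8/16).
From row 4: 1 unlike of 3 pairs (running 9/19).
Total adjacent occupied pairs: 19; unlike-type pairs: 9.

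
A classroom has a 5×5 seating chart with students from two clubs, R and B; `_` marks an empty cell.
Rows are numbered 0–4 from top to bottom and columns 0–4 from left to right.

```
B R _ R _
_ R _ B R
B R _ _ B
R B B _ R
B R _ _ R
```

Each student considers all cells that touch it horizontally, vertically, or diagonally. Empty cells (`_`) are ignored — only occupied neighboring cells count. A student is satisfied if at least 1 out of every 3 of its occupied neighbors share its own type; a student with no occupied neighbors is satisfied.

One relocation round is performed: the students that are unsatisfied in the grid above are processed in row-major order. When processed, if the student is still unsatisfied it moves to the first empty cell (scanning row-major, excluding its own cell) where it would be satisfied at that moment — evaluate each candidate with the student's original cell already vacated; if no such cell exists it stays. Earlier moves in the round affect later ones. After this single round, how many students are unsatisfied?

1

Initially unsatisfied (in order): (0,0), (2,0), (4,1).
  (0,0) → (0,4).
  (2,0) → (2,2).
  (4,1) → (0,0).
Resulting grid:
R R _ R B
_ R _ B R
_ R B _ B
R B B _ R
B _ _ _ R
Unsatisfied now: (1,4).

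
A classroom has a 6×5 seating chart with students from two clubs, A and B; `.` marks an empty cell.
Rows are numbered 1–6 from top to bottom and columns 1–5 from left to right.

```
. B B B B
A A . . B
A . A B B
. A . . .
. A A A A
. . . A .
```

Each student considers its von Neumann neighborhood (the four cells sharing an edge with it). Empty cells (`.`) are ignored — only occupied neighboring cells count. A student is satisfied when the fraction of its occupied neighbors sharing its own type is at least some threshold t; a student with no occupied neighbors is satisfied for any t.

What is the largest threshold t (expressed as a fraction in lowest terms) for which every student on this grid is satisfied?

Row 1: (1,2)B 1/2 · (1,3)B 2/2 · (1,4)B 2/2 · (1,5)B 2/2
Row 2: (2,1)A 2/2 · (2,2)A 1/2 · (2,5)B 2/2
Row 3: (3,1)A 1/1 · (3,3)A 0/1 · (3,4)B 1/2 · (3,5)B 2/2
Row 4: (4,2)A 1/1
Row 5: (5,2)A 2/2 · (5,3)A 2/2 · (5,4)A 3/3 · (5,5)A 1/1
Row 6: (6,4)A 1/1
The smallest same-type fraction is 0/1 at (3,3), which reduces to 0/1. Any threshold above that leaves this student unsatisfied.

0/1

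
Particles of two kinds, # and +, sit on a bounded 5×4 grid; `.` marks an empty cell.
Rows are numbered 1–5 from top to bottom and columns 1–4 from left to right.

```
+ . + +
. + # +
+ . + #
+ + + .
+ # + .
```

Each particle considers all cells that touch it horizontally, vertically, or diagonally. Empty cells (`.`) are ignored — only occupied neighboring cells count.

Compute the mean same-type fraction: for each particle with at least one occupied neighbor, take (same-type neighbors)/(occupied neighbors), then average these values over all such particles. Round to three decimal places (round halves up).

0.629

Row 1: (1,1)+ 1/1 · (1,3)+ 3/4 · (1,4)+ 2/3
Row 2: (2,2)+ 4/5 · (2,3)# 1/6 · (2,4)+ 3/5
Row 3: (3,1)+ 3/3 · (3,3)+ 4/6 · (3,4)# 1/4
Row 4: (4,1)+ 3/4 · (4,2)+ 6/7 · (4,3)+ 3/5
Row 5: (5,1)+ 2/3 · (5,2)# 0/5 · (5,3)+ 2/3
Sum over 15 particles: 1/1 + 3/4 + 2/3 + 4/5 + 1/6 + 3/5 + 3/3 + 4/6 + 1/4 + 3/4 + 6/7 + 3/5 + 2/3 + 0/5 + 2/3 = 793/84; mean = 793/84 ÷ 15 = 793/1260 = 0.629365… → 0.629.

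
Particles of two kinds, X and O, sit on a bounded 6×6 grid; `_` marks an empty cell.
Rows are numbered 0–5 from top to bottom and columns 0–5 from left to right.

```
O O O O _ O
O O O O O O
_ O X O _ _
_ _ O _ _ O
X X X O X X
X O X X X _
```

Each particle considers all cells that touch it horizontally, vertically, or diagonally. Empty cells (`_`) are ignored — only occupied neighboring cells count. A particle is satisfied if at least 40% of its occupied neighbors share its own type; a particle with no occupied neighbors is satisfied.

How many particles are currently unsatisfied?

4

Row 0: (0,0)O 3/3 ✓ · (0,1)O 5/5 ✓ · (0,2)O 5/5 ✓ · (0,3)O 4/4 ✓ · (0,5)O 2/2 ✓
Row 1: (1,0)O 4/4 ✓ · (1,1)O 6/7 ✓ · (1,2)O 7/8 ✓ · (1,3)O 5/6 ✓ · (1,4)O 5/5 ✓ · (1,5)O 2/2 ✓
Row 2: (2,1)O 4/5 ✓ · (2,2)X 0/6 ✗ · (2,3)O 4/5 ✓
Row 3: (3,2)O 3/6 ✓ · (3,5)O 0/2 ✗
Row 4: (4,0)X 2/3 ✓ · (4,1)X 4/6 ✓ · (4,2)X 3/6 ✓ · (4,3)O 1/6 ✗ · (4,4)X 3/5 ✓ · (4,5)X 2/3 ✓
Row 5: (5,0)X 2/3 ✓ · (5,1)O 0/5 ✗ · (5,2)X 3/5 ✓ · (5,3)X 4/5 ✓ · (5,4)X 3/4 ✓
Unsatisfied: (2,2), (3,5), (4,3), (5,1) — 4 in total.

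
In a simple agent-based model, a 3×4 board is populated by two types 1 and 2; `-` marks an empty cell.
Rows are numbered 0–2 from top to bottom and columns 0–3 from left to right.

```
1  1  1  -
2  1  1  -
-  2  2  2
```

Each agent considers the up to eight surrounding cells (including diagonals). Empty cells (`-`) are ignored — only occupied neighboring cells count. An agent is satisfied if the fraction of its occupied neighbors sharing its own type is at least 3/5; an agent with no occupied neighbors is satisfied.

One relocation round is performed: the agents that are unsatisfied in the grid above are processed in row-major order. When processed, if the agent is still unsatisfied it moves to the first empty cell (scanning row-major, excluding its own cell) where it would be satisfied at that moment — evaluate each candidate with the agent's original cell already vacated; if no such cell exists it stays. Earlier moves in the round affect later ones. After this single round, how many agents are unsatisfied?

Initially unsatisfied (in order): (1,0), (1,1), (1,2), (2,1), (2,2), (2,3).
  (1,0): no empty cell satisfies it; stays.
  (1,1) → (0,3).
  (1,2): no empty cell satisfies it; stays.
  (2,1): now satisfied by earlier moves; stays.
  (2,2): now satisfied by earlier moves; stays.
  (2,3) → (2,0).
Resulting grid:
1 1 1 1
2 - 1 -
2 2 2 -
Unsatisfied now: (0,0), (1,0), (2,2).

3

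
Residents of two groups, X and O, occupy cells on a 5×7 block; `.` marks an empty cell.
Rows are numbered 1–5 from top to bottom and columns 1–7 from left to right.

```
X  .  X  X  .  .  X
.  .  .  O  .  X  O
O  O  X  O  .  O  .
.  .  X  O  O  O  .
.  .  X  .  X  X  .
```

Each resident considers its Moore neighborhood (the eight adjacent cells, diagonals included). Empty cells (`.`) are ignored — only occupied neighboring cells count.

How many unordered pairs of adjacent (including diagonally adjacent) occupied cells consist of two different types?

18

Scan each occupied cell's neighbors to the right and below (and the two forward diagonals) so each pair is counted once.
From row 1: 3 unlike of 5 pairs (running 3/5).
From row 2: 3 unlike of 5 pairs (running 6/10).
From row 3: 5 unlike of 11 pairs (running 11/21).
From row 4: 7 unlike of 10 pairs (running 18/31).
From row 5: 0 unlike of 1 pairs (running 18/32).
Total adjacent occupied pairs: 32; unlike-type pairs: 18.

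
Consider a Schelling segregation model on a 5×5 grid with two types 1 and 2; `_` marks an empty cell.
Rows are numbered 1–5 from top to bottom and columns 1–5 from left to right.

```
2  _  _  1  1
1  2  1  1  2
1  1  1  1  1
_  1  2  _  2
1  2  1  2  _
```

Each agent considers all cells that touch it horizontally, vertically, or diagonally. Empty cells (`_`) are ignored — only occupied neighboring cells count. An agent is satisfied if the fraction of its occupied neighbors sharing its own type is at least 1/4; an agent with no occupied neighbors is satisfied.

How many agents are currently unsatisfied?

(1,1)2 1/2 ✓
(1,4)1 3/4 ✓
(1,5)1 2/3 ✓
(2,1)1 2/4 ✓
(2,2)2 1/6 ✗
(2,3)1 5/6 ✓
(2,4)1 6/7 ✓
(2,5)2 0/5 ✗
(3,1)1 3/4 ✓
(3,2)1 5/7 ✓
(3,3)1 5/7 ✓
(3,4)1 4/7 ✓
(3,5)1 2/4 ✓
(4,2)1 5/7 ✓
(4,3)2 2/7 ✓
(4,5)2 1/3 ✓
(5,1)1 1/2 ✓
(5,2)2 1/4 ✓
(5,3)1 1/4 ✓
(5,4)2 2/3 ✓
Unsatisfied: (2,2), (2,5) — 2 in total.

2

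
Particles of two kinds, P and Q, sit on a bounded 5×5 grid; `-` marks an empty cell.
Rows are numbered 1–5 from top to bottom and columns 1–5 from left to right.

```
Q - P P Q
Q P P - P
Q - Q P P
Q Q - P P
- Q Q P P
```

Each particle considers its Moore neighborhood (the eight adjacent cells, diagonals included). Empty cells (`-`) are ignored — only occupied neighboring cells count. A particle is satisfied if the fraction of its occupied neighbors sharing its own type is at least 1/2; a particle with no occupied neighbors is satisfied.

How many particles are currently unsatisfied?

Row 1: (1,1)Q 1/2 ok · (1,3)P 3/3 ok · (1,4)P 3/4 ok · (1,5)Q 0/2 unhappy
Row 2: (2,1)Q 2/3 ok · (2,2)P 2/6 unhappy · (2,3)P 4/5 ok · (2,5)P 3/4 ok
Row 3: (3,1)Q 3/4 ok · (3,3)Q 1/5 unhappy · (3,4)P 5/6 ok · (3,5)P 4/4 ok
Row 4: (4,1)Q 3/3 ok · (4,2)Q 5/5 ok · (4,4)P 5/7 ok · (4,5)P 5/5 ok
Row 5: (5,2)Q 3/3 ok · (5,3)Q 2/4 ok · (5,4)P 3/4 ok · (5,5)P 3/3 ok
Unsatisfied: (1,5), (2,2), (3,3) — 3 in total.

3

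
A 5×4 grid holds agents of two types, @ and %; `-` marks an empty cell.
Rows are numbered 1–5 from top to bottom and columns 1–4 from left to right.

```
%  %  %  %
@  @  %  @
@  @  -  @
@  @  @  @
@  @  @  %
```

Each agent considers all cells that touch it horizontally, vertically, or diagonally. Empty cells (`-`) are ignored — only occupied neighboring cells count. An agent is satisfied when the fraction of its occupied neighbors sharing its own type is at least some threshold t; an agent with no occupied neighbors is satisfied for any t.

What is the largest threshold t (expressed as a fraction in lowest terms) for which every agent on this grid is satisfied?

(1,1)% 1/3
(1,2)% 3/5
(1,3)% 3/5
(1,4)% 2/3
(2,1)@ 3/5
(2,2)@ 3/7
(2,3)% 3/7
(2,4)@ 1/4
(3,1)@ 5/5
(3,2)@ 6/7
(3,4)@ 3/4
(4,1)@ 5/5
(4,2)@ 7/7
(4,3)@ 6/7
(4,4)@ 3/4
(5,1)@ 3/3
(5,2)@ 5/5
(5,3)@ 4/5
(5,4)% 0/3
The smallest same-type fraction is 0/3 at (5,4), which reduces to 0/1. Any threshold above that leaves this agent unsatisfied.

0/1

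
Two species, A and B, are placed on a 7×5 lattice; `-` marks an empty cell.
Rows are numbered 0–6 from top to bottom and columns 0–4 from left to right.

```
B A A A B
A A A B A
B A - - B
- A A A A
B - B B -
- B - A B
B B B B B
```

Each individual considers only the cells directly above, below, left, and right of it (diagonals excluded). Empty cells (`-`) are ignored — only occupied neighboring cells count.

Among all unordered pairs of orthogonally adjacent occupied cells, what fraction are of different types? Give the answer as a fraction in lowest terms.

8/17

Scan each occupied cell's neighbors to the right and below so each pair is counted once.
Row 0: B(0,0)–A(0,1)≠ B(0,0)–A(1,0)≠ A(0,1)–A(0,2)= A(0,1)–A(1,1)= A(0,2)–A(0,3)= A(0,2)–A(1,2)= A(0,3)–B(0,4)≠ A(0,3)–B(1,3)≠ B(0,4)–A(1,4)≠  → 5/9 unlike.
Row 1: A(1,0)–A(1,1)= A(1,0)–B(2,0)≠ A(1,1)–A(1,2)= A(1,1)–A(2,1)= A(1,2)–B(1,3)≠ B(1,3)–A(1,4)≠ A(1,4)–B(2,4)≠  → 4/7 unlike.
Row 2: B(2,0)–A(2,1)≠ A(2,1)–A(3,1)= B(2,4)–A(3,4)≠  → 2/3 unlike.
Row 3: A(3,1)–A(3,2)= A(3,2)–A(3,3)= A(3,2)–B(4,2)≠ A(3,3)–A(3,4)= A(3,3)–B(4,3)≠  → 2/5 unlike.
Row 4: B(4,2)–B(4,3)= B(4,3)–A(5,3)≠  → 1/2 unlike.
Row 5: B(5,1)–B(6,1)= A(5,3)–B(5,4)≠ A(5,3)–B(6,3)≠ B(5,4)–B(6,4)=  → 2/4 unlike.
Row 6: B(6,0)–B(6,1)= B(6,1)–B(6,2)= B(6,2)–B(6,3)= B(6,3)–B(6,4)=  → 0/4 unlike.
Total adjacent occupied pairs: 34; unlike-type pairs: 16.
16/34 reduces to 8/17.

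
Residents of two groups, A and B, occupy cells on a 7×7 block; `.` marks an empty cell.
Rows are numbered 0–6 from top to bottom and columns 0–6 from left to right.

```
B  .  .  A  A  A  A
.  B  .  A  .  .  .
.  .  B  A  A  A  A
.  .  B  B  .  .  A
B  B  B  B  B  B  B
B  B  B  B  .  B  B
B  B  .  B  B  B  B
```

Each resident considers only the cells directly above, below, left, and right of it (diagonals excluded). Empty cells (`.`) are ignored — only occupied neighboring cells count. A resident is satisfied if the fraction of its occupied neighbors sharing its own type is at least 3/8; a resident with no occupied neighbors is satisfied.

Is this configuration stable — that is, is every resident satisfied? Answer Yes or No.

Row 0: (0,0)B 0/0 ok · (0,3)A 2/2 ok · (0,4)A 2/2 ok · (0,5)A 2/2 ok · (0,6)A 1/1 ok
Row 1: (1,1)B 0/0 ok · (1,3)A 2/2 ok
Row 2: (2,2)B 1/2 ok · (2,3)A 2/4 ok · (2,4)A 2/2 ok · (2,5)A 2/2 ok · (2,6)A 2/2 ok
Row 3: (3,2)B 3/3 ok · (3,3)B 2/3 ok · (3,6)A 1/2 ok
Row 4: (4,0)B 2/2 ok · (4,1)B 3/3 ok · (4,2)B 4/4 ok · (4,3)B 4/4 ok · (4,4)B 2/2 ok · (4,5)B 3/3 ok · (4,6)B 2/3 ok
Row 5: (5,0)B 3/3 ok · (5,1)B 4/4 ok · (5,2)B 3/3 ok · (5,3)B 3/3 ok · (5,5)B 3/3 ok · (5,6)B 3/3 ok
Row 6: (6,0)B 2/2 ok · (6,1)B 2/2 ok · (6,3)B 2/2 ok · (6,4)B 2/2 ok · (6,5)B 3/3 ok · (6,6)B 2/2 ok
All meet the threshold, so the configuration is stable.

Yes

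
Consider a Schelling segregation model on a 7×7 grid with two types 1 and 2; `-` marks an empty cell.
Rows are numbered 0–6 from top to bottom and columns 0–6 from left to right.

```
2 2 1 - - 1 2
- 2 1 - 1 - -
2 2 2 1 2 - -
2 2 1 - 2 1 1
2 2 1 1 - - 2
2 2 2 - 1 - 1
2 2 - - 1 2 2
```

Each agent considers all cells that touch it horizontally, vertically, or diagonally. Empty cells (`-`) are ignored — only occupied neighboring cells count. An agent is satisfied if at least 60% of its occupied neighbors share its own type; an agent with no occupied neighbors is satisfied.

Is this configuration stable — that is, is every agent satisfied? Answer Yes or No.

No

(0,0)2 2/2 ok
(0,1)2 2/4 unhappy
(0,2)1 1/3 unhappy
(0,5)1 1/2 unhappy
(0,6)2 0/1 unhappy
(1,1)2 5/7 ok
(1,2)1 2/6 unhappy
(1,4)1 2/3 ok
(2,0)2 4/4 ok
(2,1)2 5/7 ok
(2,2)2 3/6 unhappy
(2,3)1 3/6 unhappy
(2,4)2 1/4 unhappy
(3,0)2 5/5 ok
(3,1)2 6/8 ok
(3,2)1 3/7 unhappy
(3,4)2 1/4 unhappy
(3,5)1 1/4 unhappy
(3,6)1 1/2 unhappy
(4,0)2 5/5 ok
(4,1)2 6/8 ok
(4,2)1 2/6 unhappy
(4,3)1 3/5 ok
(4,6)2 0/3 unhappy
(5,0)2 5/5 ok
(5,1)2 6/7 ok
(5,2)2 3/5 ok
(5,4)1 2/3 ok
(5,6)1 0/3 unhappy
(6,0)2 3/3 ok
(6,1)2 4/4 ok
(6,4)1 1/2 unhappy
(6,5)2 1/4 unhappy
(6,6)2 1/2 unhappy
For instance (0,1) has only 2/4 same-type neighbors, below 3/5.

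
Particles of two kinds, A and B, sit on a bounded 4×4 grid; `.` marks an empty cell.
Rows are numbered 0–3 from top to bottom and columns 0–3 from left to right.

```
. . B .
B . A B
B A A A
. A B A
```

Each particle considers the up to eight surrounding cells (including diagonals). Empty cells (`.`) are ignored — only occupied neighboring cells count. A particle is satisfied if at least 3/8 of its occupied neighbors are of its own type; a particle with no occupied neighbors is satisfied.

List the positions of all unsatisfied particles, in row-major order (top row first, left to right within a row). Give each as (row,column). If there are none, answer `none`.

(1,3), (2,0), (3,2)

Row 0: (0,2)B 1/2 ✓
Row 1: (1,0)B 1/2 ✓ · (1,2)A 3/5 ✓ · (1,3)B 1/4 ✗
Row 2: (2,0)B 1/3 ✗ · (2,1)A 3/6 ✓ · (2,2)A 5/7 ✓ · (2,3)A 3/5 ✓
Row 3: (3,1)A 2/4 ✓ · (3,2)B 0/5 ✗ · (3,3)A 2/3 ✓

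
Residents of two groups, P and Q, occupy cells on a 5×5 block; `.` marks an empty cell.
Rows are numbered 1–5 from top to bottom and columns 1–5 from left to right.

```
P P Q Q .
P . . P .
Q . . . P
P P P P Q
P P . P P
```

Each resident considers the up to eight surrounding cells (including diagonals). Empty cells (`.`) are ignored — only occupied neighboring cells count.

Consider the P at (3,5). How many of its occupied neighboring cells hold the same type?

2

Occupied neighbors of (3,5): (2,4)=P, (4,4)=P, (4,5)=Q.
Same type (P): 2 of 3.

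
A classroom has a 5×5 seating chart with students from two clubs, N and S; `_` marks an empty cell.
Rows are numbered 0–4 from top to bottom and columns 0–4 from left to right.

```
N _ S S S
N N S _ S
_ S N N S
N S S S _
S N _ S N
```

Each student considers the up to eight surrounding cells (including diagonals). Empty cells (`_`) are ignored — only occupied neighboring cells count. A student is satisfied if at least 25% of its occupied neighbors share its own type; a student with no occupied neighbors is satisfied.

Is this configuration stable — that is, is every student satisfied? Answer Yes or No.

No

(0,0)N 2/2 ✓
(0,2)S 2/3 ✓
(0,3)S 4/4 ✓
(0,4)S 2/2 ✓
(1,0)N 2/3 ✓
(1,1)N 3/6 ✓
(1,2)S 3/6 ✓
(1,4)S 3/4 ✓
(2,1)S 3/7 ✓
(2,2)N 2/7 ✓
(2,3)N 1/6 ✗
(2,4)S 2/3 ✓
(3,0)N 1/4 ✓
(3,1)S 3/6 ✓
(3,2)S 4/7 ✓
(3,3)S 3/6 ✓
(4,0)S 1/3 ✓
(4,1)N 1/4 ✓
(4,3)S 2/3 ✓
(4,4)N 0/2 ✗
For instance (2,3) has only 1/6 same-type neighbors, below 1/4.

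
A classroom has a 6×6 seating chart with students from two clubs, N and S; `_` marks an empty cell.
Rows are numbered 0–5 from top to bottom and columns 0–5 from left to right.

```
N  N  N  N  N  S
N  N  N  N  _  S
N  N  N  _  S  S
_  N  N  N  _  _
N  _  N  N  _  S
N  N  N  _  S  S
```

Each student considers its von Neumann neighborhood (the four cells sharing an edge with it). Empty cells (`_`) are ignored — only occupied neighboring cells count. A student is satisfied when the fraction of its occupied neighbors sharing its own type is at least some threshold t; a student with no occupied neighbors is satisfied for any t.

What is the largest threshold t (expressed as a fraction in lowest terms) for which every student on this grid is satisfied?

Row 0: (0,0)N 2/2 · (0,1)N 3/3 · (0,2)N 3/3 · (0,3)N 3/3 · (0,4)N 1/2 · (0,5)S 1/2
Row 1: (1,0)N 3/3 · (1,1)N 4/4 · (1,2)N 4/4 · (1,3)N 2/2 · (1,5)S 2/2
Row 2: (2,0)N 2/2 · (2,1)N 4/4 · (2,2)N 3/3 · (2,4)S 1/1 · (2,5)S 2/2
Row 3: (3,1)N 2/2 · (3,2)N 4/4 · (3,3)N 2/2
Row 4: (4,0)N 1/1 · (4,2)N 3/3 · (4,3)N 2/2 · (4,5)S 1/1
Row 5: (5,0)N 2/2 · (5,1)N 2/2 · (5,2)N 2/2 · (5,4)S 1/1 · (5,5)S 2/2
The smallest same-type fraction is 1/2 at (0,4), which reduces to 1/2. Any threshold above that leaves this student unsatisfied.

1/2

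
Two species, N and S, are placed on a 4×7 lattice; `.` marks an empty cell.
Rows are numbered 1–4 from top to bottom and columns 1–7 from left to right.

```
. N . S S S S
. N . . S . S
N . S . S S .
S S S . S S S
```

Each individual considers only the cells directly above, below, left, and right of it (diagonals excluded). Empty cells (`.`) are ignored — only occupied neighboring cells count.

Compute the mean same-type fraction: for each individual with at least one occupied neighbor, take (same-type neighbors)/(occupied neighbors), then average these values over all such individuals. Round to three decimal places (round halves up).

0.917

(1,2)N 1/1
(1,4)S 1/1
(1,5)S 3/3
(1,6)S 2/2
(1,7)S 2/2
(2,2)N 1/1
(2,5)S 2/2
(2,7)S 1/1
(3,1)N 0/1
(3,3)S 1/1
(3,5)S 3/3
(3,6)S 2/2
(4,1)S 1/2
(4,2)S 2/2
(4,3)S 2/2
(4,5)S 2/2
(4,6)S 3/3
(4,7)S 1/1
Sum over 18 individuals: 1/1 + 1/1 + 3/3 + 2/2 + 2/2 + 1/1 + 2/2 + 1/1 + 0/1 + 1/1 + 3/3 + 2/2 + 1/2 + 2/2 + 2/2 + 2/2 + 3/3 + 1/1 = 33/2; mean = 33/2 ÷ 18 = 11/12 = 0.916666… → 0.917.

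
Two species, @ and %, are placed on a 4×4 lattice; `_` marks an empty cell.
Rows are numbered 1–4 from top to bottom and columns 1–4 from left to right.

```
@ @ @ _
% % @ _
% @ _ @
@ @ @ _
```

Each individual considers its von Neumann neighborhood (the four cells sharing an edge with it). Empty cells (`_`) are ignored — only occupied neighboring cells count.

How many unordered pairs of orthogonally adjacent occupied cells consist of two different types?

6

Scan each occupied cell's neighbors to the right and below so each pair is counted once.
Row 1: @(1,1)–@(1,2)= @(1,1)–%(2,1)≠ @(1,2)–@(1,3)= @(1,2)–%(2,2)≠ @(1,3)–@(2,3)=  → 2/5 unlike.
Row 2: %(2,1)–%(2,2)= %(2,1)–%(3,1)= %(2,2)–@(2,3)≠ %(2,2)–@(3,2)≠  → 2/4 unlike.
Row 3: %(3,1)–@(3,2)≠ %(3,1)–@(4,1)≠ @(3,2)–@(4,2)=  → 2/3 unlike.
Row 4: @(4,1)–@(4,2)= @(4,2)–@(4,3)=  → 0/2 unlike.
Total adjacent occupied pairs: 14; unlike-type pairs: 6.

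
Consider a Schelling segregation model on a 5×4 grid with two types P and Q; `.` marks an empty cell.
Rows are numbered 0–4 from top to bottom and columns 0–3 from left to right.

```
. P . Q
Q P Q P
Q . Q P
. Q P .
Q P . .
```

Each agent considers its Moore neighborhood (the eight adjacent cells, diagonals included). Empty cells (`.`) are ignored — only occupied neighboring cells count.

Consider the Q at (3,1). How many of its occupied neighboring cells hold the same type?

3

Occupied neighbors of (3,1): (2,0)=Q, (2,2)=Q, (3,2)=P, (4,0)=Q, (4,1)=P.
Same type (Q): 3 of 5.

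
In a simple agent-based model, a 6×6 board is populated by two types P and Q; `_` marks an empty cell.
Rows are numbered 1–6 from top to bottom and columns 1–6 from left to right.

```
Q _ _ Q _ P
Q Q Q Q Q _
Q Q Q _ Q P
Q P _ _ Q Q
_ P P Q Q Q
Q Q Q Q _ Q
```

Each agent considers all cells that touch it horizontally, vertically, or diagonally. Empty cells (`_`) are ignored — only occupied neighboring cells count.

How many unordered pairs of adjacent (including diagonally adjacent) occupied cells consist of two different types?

Scan each occupied cell's neighbors to the right and below (and the two forward diagonals) so each pair is counted once.
From row 1: 1 unlike of 6 pairs (running 1/6).
From row 2: 1 unlike of 15 pairs (running 2/21).
From row 3: 6 unlike of 12 pairs (running 8/33).
From row 4: 2 unlike of 10 pairs (running 10/43).
From row 5: 7 unlike of 15 pairs (running 17/58).
From row 6: 0 unlike of 3 pairs (running 17/61).
Total adjacent occupied pairs: 61; unlike-type pairs: 17.

17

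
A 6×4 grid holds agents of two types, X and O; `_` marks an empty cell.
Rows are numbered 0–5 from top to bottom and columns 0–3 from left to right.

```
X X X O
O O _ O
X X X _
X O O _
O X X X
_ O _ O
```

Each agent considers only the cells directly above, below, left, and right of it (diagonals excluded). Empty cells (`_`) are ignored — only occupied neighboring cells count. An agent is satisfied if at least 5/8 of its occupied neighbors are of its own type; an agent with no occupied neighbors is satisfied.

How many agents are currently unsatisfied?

15

Row 0: (0,0)X 1/2 ✗ · (0,1)X 2/3 ✓ · (0,2)X 1/2 ✗ · (0,3)O 1/2 ✗
Row 1: (1,0)O 1/3 ✗ · (1,1)O 1/3 ✗ · (1,3)O 1/1 ✓
Row 2: (2,0)X 2/3 ✓ · (2,1)X 2/4 ✗ · (2,2)X 1/2 ✗
Row 3: (3,0)X 1/3 ✗ · (3,1)O 1/4 ✗ · (3,2)O 1/3 ✗
Row 4: (4,0)O 0/2 ✗ · (4,1)X 1/4 ✗ · (4,2)X 2/3 ✓ · (4,3)X 1/2 ✗
Row 5: (5,1)O 0/1 ✗ · (5,3)O 0/1 ✗
Unsatisfied: (0,0), (0,2), (0,3), (1,0), (1,1), (2,1), (2,2), (3,0), (3,1), (3,2), (4,0), (4,1), (4,3), (5,1), (5,3) — 15 in total.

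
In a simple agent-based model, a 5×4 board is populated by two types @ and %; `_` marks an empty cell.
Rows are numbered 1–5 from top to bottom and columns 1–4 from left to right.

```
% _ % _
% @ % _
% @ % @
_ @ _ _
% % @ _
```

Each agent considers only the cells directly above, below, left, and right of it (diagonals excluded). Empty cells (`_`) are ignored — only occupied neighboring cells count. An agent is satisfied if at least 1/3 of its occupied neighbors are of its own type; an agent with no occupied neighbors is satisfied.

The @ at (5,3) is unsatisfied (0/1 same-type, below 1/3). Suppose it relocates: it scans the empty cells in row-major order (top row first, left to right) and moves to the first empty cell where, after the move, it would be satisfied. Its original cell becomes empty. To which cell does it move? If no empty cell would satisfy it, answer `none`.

(1,2)

Vacating (5,3). Empty cells in order:
  (1,2): 1/3 same-type → satisfied — stop here.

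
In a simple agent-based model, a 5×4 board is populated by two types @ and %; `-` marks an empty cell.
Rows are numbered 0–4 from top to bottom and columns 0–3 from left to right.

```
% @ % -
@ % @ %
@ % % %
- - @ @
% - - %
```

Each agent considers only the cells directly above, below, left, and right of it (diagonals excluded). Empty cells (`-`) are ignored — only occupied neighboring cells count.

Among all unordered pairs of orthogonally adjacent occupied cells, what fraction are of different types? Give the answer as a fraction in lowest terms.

13/19

Scan each occupied cell's neighbors to the right and below so each pair is counted once.
Row 0: %(0,0)–@(0,1)≠ %(0,0)–@(1,0)≠ @(0,1)–%(0,2)≠ @(0,1)–%(1,1)≠ %(0,2)–@(1,2)≠  → 5/5 unlike.
Row 1: @(1,0)–%(1,1)≠ @(1,0)–@(2,0)= %(1,1)–@(1,2)≠ %(1,1)–%(2,1)= @(1,2)–%(1,3)≠ @(1,2)–%(2,2)≠ %(1,3)–%(2,3)=  → 4/7 unlike.
Row 2: @(2,0)–%(2,1)≠ %(2,1)–%(2,2)= %(2,2)–%(2,3)= %(2,2)–@(3,2)≠ %(2,3)–@(3,3)≠  → 3/5 unlike.
Row 3: @(3,2)–@(3,3)= @(3,3)–%(4,3)≠  → 1/2 unlike.
Total adjacent occupied pairs: 19; unlike-type pairs: 13.
13/19 is already in lowest terms.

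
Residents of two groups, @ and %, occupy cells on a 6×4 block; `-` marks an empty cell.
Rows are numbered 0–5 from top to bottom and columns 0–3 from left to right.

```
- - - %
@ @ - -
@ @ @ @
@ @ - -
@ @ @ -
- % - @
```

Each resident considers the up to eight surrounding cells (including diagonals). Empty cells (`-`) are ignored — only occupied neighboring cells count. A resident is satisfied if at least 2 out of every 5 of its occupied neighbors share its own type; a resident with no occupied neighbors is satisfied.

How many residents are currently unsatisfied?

Row 0: (0,3)% 0/0 ok
Row 1: (1,0)@ 3/3 ok · (1,1)@ 4/4 ok
Row 2: (2,0)@ 5/5 ok · (2,1)@ 6/6 ok · (2,2)@ 4/4 ok · (2,3)@ 1/1 ok
Row 3: (3,0)@ 5/5 ok · (3,1)@ 7/7 ok
Row 4: (4,0)@ 3/4 ok · (4,1)@ 4/5 ok · (4,2)@ 3/4 ok
Row 5: (5,1)% 0/3 unhappy · (5,3)@ 1/1 ok
Unsatisfied: (5,1) — 1 in total.

1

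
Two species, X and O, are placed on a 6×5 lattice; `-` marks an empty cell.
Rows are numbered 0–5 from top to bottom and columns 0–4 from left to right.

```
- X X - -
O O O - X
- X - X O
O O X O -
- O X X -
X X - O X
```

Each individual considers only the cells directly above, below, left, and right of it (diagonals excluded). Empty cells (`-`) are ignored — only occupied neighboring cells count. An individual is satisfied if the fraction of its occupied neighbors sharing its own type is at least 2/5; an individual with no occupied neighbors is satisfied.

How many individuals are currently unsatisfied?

10

(0,1)X 1/2 ✓
(0,2)X 1/2 ✓
(1,0)O 1/1 ✓
(1,1)O 2/4 ✓
(1,2)O 1/2 ✓
(1,4)X 0/1 ✗
(2,1)X 0/2 ✗
(2,3)X 0/2 ✗
(2,4)O 0/2 ✗
(3,0)O 1/1 ✓
(3,1)O 2/4 ✓
(3,2)X 1/3 ✗
(3,3)O 0/3 ✗
(4,1)O 1/3 ✗
(4,2)X 2/3 ✓
(4,3)X 1/3 ✗
(5,0)X 1/1 ✓
(5,1)X 1/2 ✓
(5,3)O 0/2 ✗
(5,4)X 0/1 ✗
Unsatisfied: (1,4), (2,1), (2,3), (2,4), (3,2), (3,3), (4,1), (4,3), (5,3), (5,4) — 10 in total.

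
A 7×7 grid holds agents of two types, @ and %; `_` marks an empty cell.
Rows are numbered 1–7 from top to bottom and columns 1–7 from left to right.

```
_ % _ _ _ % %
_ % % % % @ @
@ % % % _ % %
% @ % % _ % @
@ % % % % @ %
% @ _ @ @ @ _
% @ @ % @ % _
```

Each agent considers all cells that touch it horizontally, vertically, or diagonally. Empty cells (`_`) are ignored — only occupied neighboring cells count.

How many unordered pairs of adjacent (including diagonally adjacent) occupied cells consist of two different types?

48

Scan each occupied cell's neighbors to the right and below (and the two forward diagonals) so each pair is counted once.
From row 1: 4 unlike of 8 pairs (running 4/8).
From row 2: 6 unlike of 19 pairs (running 10/27).
From row 3: 6 unlike of 18 pairs (running 16/45).
From row 4: 8 unlike of 20 pairs (running 24/65).
From row 5: 13 unlike of 20 pairs (running 37/85).
From row 6: 7 unlike of 16 pairs (running 44/101).
From row 7: 4 unlike of 5 pairs (running 48/106).
Total adjacent occupied pairs: 106; unlike-type pairs: 48.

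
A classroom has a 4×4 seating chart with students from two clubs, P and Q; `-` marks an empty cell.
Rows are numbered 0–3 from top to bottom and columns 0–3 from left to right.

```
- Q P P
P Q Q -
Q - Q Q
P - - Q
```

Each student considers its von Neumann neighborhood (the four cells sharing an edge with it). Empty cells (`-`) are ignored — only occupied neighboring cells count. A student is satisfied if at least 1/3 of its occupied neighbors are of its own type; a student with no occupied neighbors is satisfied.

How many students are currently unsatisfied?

(0,1)Q 1/2 ok
(0,2)P 1/3 ok
(0,3)P 1/1 ok
(1,0)P 0/2 unhappy
(1,1)Q 2/3 ok
(1,2)Q 2/3 ok
(2,0)Q 0/2 unhappy
(2,2)Q 2/2 ok
(2,3)Q 2/2 ok
(3,0)P 0/1 unhappy
(3,3)Q 1/1 ok
Unsatisfied: (1,0), (2,0), (3,0) — 3 in total.

3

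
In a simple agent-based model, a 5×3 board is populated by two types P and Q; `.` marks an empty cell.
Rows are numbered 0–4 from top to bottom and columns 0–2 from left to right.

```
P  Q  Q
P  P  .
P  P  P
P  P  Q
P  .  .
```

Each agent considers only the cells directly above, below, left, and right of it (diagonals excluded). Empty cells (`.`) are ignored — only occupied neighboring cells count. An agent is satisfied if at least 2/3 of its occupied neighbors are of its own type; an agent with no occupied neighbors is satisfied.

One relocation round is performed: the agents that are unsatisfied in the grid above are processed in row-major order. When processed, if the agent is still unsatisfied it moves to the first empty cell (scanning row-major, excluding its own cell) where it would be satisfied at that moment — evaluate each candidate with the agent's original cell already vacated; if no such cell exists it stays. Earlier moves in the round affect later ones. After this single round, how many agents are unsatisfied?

Initially unsatisfied (in order): (0,0), (0,1), (2,2), (3,2).
  (0,0) → (1,2).
  (0,1) → (4,2).
  (2,2): now satisfied by earlier moves; stays.
  (3,2): no empty cell satisfies it; stays.
Resulting grid:
. . Q
P P P
P P P
P P Q
P . Q
Unsatisfied now: (0,2), (3,2).

2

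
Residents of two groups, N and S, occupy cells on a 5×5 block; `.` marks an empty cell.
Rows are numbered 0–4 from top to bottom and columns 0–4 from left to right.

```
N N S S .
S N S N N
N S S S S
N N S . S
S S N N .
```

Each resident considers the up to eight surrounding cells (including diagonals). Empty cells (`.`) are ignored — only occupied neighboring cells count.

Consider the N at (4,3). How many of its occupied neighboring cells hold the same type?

Occupied neighbors of (4,3): (3,2)=S, (3,4)=S, (4,2)=N.
Same type (N): 1 of 3.

1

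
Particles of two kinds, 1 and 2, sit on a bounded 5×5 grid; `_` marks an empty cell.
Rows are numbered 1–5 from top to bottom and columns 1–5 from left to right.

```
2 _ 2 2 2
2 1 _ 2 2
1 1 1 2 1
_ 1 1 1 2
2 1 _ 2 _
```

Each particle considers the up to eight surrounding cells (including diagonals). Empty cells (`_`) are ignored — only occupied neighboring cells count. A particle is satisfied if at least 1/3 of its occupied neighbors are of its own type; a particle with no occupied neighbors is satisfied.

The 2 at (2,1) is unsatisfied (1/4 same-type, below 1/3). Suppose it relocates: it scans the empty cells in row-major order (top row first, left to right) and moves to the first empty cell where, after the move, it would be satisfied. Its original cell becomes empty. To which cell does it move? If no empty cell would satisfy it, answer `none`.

Vacating (2,1). Empty cells in order:
  (1,2): 2/3 same-type → satisfied — stop here.

(1,2)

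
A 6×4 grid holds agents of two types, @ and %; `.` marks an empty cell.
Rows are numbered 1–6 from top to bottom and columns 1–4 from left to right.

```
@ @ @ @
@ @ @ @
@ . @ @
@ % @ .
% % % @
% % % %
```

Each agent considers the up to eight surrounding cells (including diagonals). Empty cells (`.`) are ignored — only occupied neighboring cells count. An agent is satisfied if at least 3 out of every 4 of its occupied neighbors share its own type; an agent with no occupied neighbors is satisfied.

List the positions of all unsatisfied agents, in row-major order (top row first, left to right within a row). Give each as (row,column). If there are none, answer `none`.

(4,1), (4,2), (4,3), (5,3), (5,4), (6,4)

Row 1: (1,1)@ 3/3 ok · (1,2)@ 5/5 ok · (1,3)@ 5/5 ok · (1,4)@ 3/3 ok
Row 2: (2,1)@ 4/4 ok · (2,2)@ 7/7 ok · (2,3)@ 7/7 ok · (2,4)@ 5/5 ok
Row 3: (3,1)@ 3/4 ok · (3,3)@ 5/6 ok · (3,4)@ 4/4 ok
Row 4: (4,1)@ 1/4 unhappy · (4,2)% 3/7 unhappy · (4,3)@ 3/6 unhappy
Row 5: (5,1)% 4/5 ok · (5,2)% 6/8 ok · (5,3)% 5/7 unhappy · (5,4)@ 1/4 unhappy
Row 6: (6,1)% 3/3 ok · (6,2)% 5/5 ok · (6,3)% 4/5 ok · (6,4)% 2/3 unhappy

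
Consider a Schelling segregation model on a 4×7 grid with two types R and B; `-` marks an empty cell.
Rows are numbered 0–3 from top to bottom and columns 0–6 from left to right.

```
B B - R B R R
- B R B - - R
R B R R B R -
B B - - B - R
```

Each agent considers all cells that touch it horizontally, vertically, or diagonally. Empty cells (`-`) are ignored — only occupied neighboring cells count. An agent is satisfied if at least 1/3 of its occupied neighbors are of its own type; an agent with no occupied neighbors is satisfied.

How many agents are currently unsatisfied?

1

Row 0: (0,0)B 2/2 ✓ · (0,1)B 2/3 ✓ · (0,3)R 1/3 ✓ · (0,4)B 1/3 ✓ · (0,5)R 2/3 ✓ · (0,6)R 2/2 ✓
Row 1: (1,1)B 3/6 ✓ · (1,2)R 3/7 ✓ · (1,3)B 2/6 ✓ · (1,6)R 3/3 ✓
Row 2: (2,0)R 0/4 ✗ · (2,1)B 3/6 ✓ · (2,2)R 2/6 ✓ · (2,3)R 2/5 ✓ · (2,4)B 2/4 ✓ · (2,5)R 2/4 ✓
Row 3: (3,0)B 2/3 ✓ · (3,1)B 2/4 ✓ · (3,4)B 1/3 ✓ · (3,6)R 1/1 ✓
Unsatisfied: (2,0) — 1 in total.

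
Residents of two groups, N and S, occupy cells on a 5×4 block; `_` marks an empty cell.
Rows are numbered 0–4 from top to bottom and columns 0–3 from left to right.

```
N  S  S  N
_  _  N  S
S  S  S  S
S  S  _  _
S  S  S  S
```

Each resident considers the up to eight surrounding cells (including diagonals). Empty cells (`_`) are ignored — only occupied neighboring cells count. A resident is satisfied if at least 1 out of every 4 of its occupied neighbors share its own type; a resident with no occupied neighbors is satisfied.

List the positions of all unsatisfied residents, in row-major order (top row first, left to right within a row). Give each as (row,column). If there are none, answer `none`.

(0,0), (1,2)

Row 0: (0,0)N 0/1 not · (0,1)S 1/3 satisfied · (0,2)S 2/4 satisfied · (0,3)N 1/3 satisfied
Row 1: (1,2)N 1/7 not · (1,3)S 3/5 satisfied
Row 2: (2,0)S 3/3 satisfied · (2,1)S 4/5 satisfied · (2,2)S 4/5 satisfied · (2,3)S 2/3 satisfied
Row 3: (3,0)S 5/5 satisfied · (3,1)S 7/7 satisfied
Row 4: (4,0)S 3/3 satisfied · (4,1)S 4/4 satisfied · (4,2)S 3/3 satisfied · (4,3)S 1/1 satisfied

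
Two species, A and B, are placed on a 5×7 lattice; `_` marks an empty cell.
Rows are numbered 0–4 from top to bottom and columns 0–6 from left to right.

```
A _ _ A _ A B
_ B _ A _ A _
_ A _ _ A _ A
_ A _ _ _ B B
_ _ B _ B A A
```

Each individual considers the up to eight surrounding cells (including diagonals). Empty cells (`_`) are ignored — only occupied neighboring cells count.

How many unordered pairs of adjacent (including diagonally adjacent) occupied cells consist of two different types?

Scan each occupied cell's neighbors to the right and below (and the two forward diagonals) so each pair is counted once.
From row 0: 3 unlike of 5 pairs (running 3/5).
From row 1: 1 unlike of 4 pairs (running 4/9).
From row 2: 3 unlike of 4 pairs (running 7/13).
From row 3: 5 unlike of 7 pairs (running 12/20).
From row 4: 1 unlike of 2 pairs (running 13/22).
Total adjacent occupied pairs: 22; unlike-type pairs: 13.

13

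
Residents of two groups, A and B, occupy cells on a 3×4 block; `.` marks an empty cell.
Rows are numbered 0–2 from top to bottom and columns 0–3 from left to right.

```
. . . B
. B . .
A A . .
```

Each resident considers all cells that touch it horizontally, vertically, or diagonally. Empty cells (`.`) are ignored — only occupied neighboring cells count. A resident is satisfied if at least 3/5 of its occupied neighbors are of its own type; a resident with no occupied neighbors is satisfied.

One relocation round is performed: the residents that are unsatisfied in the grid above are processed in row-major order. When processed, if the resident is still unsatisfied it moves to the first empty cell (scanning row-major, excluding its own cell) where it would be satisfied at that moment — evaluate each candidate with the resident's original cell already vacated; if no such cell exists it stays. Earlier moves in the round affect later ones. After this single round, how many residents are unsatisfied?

0

Initially unsatisfied (in order): (1,1), (2,0), (2,1).
  (1,1) → (0,0).
  (2,0): now satisfied by earlier moves; stays.
  (2,1): now satisfied by earlier moves; stays.
Resulting grid:
B . . B
. . . .
A A . .
All satisfied now.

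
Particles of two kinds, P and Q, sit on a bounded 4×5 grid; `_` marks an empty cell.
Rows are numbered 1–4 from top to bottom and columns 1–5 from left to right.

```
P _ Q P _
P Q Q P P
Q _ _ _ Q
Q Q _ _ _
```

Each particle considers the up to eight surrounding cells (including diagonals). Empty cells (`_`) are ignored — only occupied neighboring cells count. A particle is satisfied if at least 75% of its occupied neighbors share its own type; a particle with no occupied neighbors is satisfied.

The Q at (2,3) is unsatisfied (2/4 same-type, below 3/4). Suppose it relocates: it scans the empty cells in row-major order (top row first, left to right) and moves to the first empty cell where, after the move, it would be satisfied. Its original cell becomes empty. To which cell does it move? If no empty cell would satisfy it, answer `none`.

(3,2)

Vacating (2,3). Empty cells in order:
  (1,2): 2/4 same-type → still unsatisfied.
  (1,5): 0/3 same-type → still unsatisfied.
  (3,2): 4/5 same-type → satisfied — stop here.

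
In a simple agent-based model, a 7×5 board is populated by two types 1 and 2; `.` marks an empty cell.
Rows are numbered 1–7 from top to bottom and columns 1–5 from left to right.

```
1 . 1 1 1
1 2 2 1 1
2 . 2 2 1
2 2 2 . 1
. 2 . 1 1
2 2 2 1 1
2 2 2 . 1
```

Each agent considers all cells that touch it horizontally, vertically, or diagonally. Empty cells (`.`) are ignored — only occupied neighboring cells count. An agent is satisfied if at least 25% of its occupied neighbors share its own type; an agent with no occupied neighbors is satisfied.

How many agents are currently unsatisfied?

Row 1: (1,1)1 1/2 satisfied · (1,3)1 2/4 satisfied · (1,4)1 4/5 satisfied · (1,5)1 3/3 satisfied
Row 2: (2,1)1 1/3 satisfied · (2,2)2 3/6 satisfied · (2,3)2 3/6 satisfied · (2,4)1 5/8 satisfied · (2,5)1 4/5 satisfied
Row 3: (3,1)2 3/4 satisfied · (3,3)2 5/6 satisfied · (3,4)2 3/7 satisfied · (3,5)1 3/4 satisfied
Row 4: (4,1)2 3/3 satisfied · (4,2)2 5/5 satisfied · (4,3)2 4/5 satisfied · (4,5)1 3/4 satisfied
Row 5: (5,2)2 6/6 satisfied · (5,4)1 4/6 satisfied · (5,5)1 4/4 satisfied
Row 6: (6,1)2 4/4 satisfied · (6,2)2 6/6 satisfied · (6,3)2 4/6 satisfied · (6,4)1 4/6 satisfied · (6,5)1 4/4 satisfied
Row 7: (7,1)2 3/3 satisfied · (7,2)2 5/5 satisfied · (7,3)2 3/4 satisfied · (7,5)1 2/2 satisfied
Every one meets the threshold.

0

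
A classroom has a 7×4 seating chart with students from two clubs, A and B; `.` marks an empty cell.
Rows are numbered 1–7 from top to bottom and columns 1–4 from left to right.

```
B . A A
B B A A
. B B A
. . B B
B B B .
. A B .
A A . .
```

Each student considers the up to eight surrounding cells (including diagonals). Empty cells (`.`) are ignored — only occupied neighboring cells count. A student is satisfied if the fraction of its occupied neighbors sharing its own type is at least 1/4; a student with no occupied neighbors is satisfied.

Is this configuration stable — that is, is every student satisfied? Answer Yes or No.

(1,1)B 2/2 satisfied
(1,3)A 3/4 satisfied
(1,4)A 3/3 satisfied
(2,1)B 3/3 satisfied
(2,2)B 4/6 satisfied
(2,3)A 4/7 satisfied
(2,4)A 4/5 satisfied
(3,2)B 4/5 satisfied
(3,3)B 4/7 satisfied
(3,4)A 2/5 satisfied
(4,3)B 5/6 satisfied
(4,4)B 3/4 satisfied
(5,1)B 1/2 satisfied
(5,2)B 4/5 satisfied
(5,3)B 4/5 satisfied
(6,2)A 2/6 satisfied
(6,3)B 2/4 satisfied
(7,1)A 2/2 satisfied
(7,2)A 2/3 satisfied
All meet the threshold, so the configuration is stable.

Yes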